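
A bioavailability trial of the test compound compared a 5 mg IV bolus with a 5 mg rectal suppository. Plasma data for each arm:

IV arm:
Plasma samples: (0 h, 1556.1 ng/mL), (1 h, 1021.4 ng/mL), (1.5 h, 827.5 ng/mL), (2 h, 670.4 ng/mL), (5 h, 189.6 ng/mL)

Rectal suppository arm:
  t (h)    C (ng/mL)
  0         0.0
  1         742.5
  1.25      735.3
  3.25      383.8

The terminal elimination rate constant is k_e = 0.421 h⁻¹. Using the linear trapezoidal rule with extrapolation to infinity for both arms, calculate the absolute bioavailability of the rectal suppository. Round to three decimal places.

Trapezoidal AUC_0→5 (IV):
  [0→1]: (1556.1+1021.4)/2 × 1 = 1288.75
  [1→1.5]: (1021.4+827.5)/2 × 0.5 = 462.225
  [1.5→2]: (827.5+670.4)/2 × 0.5 = 374.475
  [2→5]: (670.4+189.6)/2 × 3 = 1290.0
  Sum = 3415.45 ng/mL·h
IV tail: 189.6/0.421 = 450.356; AUC_iv,0→∞ = 3415.45 + 450.356 = 3865.806 ng/mL·h
Trapezoidal AUC_0→3.25 (rectal suppository):
  [0→1]: (0.0+742.5)/2 × 1 = 371.25
  [1→1.25]: (742.5+735.3)/2 × 0.25 = 184.725
  [1.25→3.25]: (735.3+383.8)/2 × 2 = 1119.1
  Sum = 1675.075 ng/mL·h
rectal suppository tail: 383.8/0.421 = 911.639; AUC_ev,0→∞ = 1675.075 + 911.639 = 2586.714 ng/mL·h
F = (AUC_ev/D_ev)/(AUC_iv/D_iv) = (2586.714/5)/(3865.806/5) = 517.3428/773.1612 = 0.6691

F = 0.669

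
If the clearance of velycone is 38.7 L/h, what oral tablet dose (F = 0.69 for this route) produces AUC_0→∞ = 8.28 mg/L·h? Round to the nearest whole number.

Dose = 464 mg

Dose = CL × AUC_0→∞ / F
     = 38.7 × 8.28 / 0.69 = 464.4 mg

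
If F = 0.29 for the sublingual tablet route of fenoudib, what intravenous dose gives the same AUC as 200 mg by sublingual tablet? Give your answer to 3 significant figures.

D_iv = 58.0 mg

Systemic exposure from an extravascular dose = F × D_ev, so the equivalent IV dose is F × D_ev.
D_iv = F × D_ev = 0.29 × 200 = 58 mg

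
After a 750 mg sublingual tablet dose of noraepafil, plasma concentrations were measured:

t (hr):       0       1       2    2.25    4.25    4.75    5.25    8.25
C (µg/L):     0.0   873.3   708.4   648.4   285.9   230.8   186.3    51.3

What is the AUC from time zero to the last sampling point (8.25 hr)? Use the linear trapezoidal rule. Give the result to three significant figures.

Trapezoidal AUC_0→8.25:
  [0→1]: (0.0+873.3)/2 × 1 = 436.65
  [1→2]: (873.3+708.4)/2 × 1 = 790.85
  [2→2.25]: (708.4+648.4)/2 × 0.25 = 169.6
  [2.25→4.25]: (648.4+285.9)/2 × 2 = 934.3
  [4.25→4.75]: (285.9+230.8)/2 × 0.5 = 129.175
  [4.75→5.25]: (230.8+186.3)/2 × 0.5 = 104.275
  [5.25→8.25]: (186.3+51.3)/2 × 3 = 356.4
  Sum = 2921.25 µg/L·hr

AUC = 2920 µg/L·hr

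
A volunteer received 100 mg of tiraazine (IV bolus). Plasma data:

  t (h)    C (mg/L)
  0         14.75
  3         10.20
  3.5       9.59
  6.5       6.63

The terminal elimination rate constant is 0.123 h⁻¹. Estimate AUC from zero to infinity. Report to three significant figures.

Trapezoidal AUC_0→6.5:
  [0→3]: (14.75+10.20)/2 × 3 = 37.425
  [3→3.5]: (10.20+9.59)/2 × 0.5 = 4.9475
  [3.5→6.5]: (9.59+6.63)/2 × 3 = 24.33
  Sum = 66.7025 mg/L·h
Extrapolated tail: C_last / k_e = 6.63 / 0.123 = 53.902
AUC_0→∞ = 66.7025 + 53.902 = 120.6045 mg/L·h

AUC = 121 mg/L·h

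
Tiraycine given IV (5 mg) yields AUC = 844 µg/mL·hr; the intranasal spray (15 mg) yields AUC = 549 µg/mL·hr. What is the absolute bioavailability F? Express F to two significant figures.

F = (AUC_ev / D_ev) / (AUC_iv / D_iv)
  = (549/15) / (844/5)
  = 36.6 / 168.8 = 0.2168

F = 0.22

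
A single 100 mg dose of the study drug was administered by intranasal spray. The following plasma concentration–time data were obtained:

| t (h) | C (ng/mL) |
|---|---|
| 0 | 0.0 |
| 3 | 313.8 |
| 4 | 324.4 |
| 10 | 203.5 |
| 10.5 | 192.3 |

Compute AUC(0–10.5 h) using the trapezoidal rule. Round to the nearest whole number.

Trapezoidal AUC_0→10.5:
  [0→3]: (0.0+313.8)/2 × 3 = 470.7
  [3→4]: (313.8+324.4)/2 × 1 = 319.1
  [4→10]: (324.4+203.5)/2 × 6 = 1583.7
  [10→10.5]: (203.5+192.3)/2 × 0.5 = 98.95
  Sum = 2472.45 ng/mL·h

AUC = 2472 ng/mL·h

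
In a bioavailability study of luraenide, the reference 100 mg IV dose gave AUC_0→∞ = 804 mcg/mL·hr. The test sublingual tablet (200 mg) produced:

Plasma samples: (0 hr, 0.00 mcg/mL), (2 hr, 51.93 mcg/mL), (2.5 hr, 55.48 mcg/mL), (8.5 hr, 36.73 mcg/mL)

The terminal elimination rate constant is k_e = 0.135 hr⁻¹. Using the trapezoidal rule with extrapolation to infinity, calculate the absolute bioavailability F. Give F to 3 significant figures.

F = 0.390

Trapezoidal AUC_0→8.5 (sublingual tablet):
  [0→2]: (0.00+51.93)/2 × 2 = 51.93
  [2→2.5]: (51.93+55.48)/2 × 0.5 = 26.8525
  [2.5→8.5]: (55.48+36.73)/2 × 6 = 276.63
  Sum = 355.4125 mcg/mL·hr
Tail: C_last/k_e = 36.73/0.135 = 272.074
AUC_0→∞ (sublingual tablet) = 355.4125 + 272.074 = 627.4865 mcg/mL·hr
F = (AUC_ev/D_ev)/(AUC_iv/D_iv) = (627.4865/200)/(804/100) = 3.1374325/8.04 = 0.3902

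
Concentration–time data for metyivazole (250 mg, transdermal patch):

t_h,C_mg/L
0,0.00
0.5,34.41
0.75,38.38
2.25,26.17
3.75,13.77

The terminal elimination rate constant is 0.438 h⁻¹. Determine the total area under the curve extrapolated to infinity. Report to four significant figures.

Trapezoidal AUC_0→3.75:
  [0→0.5]: (0.00+34.41)/2 × 0.5 = 8.6025
  [0.5→0.75]: (34.41+38.38)/2 × 0.25 = 9.09875
  [0.75→2.25]: (38.38+26.17)/2 × 1.5 = 48.4125
  [2.25→3.75]: (26.17+13.77)/2 × 1.5 = 29.955
  Sum = 96.06875 mg/L·h
Extrapolated tail: C_last / k_e = 13.77 / 0.438 = 31.438
AUC_0→∞ = 96.06875 + 31.438 = 127.50675 mg/L·h

AUC = 127.5 mg/L·h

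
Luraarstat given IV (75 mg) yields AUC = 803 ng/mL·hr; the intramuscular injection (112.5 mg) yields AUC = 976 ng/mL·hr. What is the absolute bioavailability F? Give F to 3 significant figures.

F = (AUC_ev / D_ev) / (AUC_iv / D_iv)
  = (976/112.5) / (803/75)
  = 8.67556 / 10.7067 = 0.8103

F = 0.810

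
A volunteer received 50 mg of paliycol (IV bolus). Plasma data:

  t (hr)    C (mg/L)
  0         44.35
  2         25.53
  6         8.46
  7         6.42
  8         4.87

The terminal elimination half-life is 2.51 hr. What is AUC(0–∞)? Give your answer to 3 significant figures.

Trapezoidal AUC_0→8:
  [0→2]: (44.35+25.53)/2 × 2 = 69.88
  [2→6]: (25.53+8.46)/2 × 4 = 67.98
  [6→7]: (8.46+6.42)/2 × 1 = 7.44
  [7→8]: (6.42+4.87)/2 × 1 = 5.645
  Sum = 150.945 mg/L·hr
k_e = ln2 / t½ = 0.693147 / 2.51 = 0.2762 hr^-1
Extrapolated tail: C_last / k_e = 4.87 / 0.2762 = 17.632
AUC_0→∞ = 150.945 + 17.632 = 168.577 mg/L·hr

AUC = 169 mg/L·hr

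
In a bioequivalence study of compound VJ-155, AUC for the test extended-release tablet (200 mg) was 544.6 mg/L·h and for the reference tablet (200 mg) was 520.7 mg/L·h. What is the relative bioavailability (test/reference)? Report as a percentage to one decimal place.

F_rel = (AUC_test/D_test) / (AUC_ref/D_ref)
      = (544.6/200) / (520.7/200)
      = 2.723 / 2.6035 = 1.0459 = 104.59%

F_rel = 104.6%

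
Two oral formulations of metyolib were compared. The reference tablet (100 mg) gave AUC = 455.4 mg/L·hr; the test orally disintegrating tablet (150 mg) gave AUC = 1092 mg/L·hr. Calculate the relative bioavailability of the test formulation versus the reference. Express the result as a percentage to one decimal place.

F_rel = 159.9%

F_rel = (AUC_test/D_test) / (AUC_ref/D_ref)
      = (1092/150) / (455.4/100)
      = 7.28 / 4.554 = 1.5986 = 159.86%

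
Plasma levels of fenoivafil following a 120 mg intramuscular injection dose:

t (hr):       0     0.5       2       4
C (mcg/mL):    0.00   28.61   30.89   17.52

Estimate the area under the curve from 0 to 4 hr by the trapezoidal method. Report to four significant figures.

Trapezoidal AUC_0→4:
  [0→0.5]: (0.00+28.61)/2 × 0.5 = 7.1525
  [0.5→2]: (28.61+30.89)/2 × 1.5 = 44.625
  [2→4]: (30.89+17.52)/2 × 2 = 48.41
  Sum = 100.1875 mcg/mL·hr

AUC = 100.2 mcg/mL·hr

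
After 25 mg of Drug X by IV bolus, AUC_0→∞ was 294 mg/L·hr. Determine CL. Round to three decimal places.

CL = 0.085 L/hr

CL = Dose_iv / AUC_0→∞
   = 25 / 294 = 0.085034 L/hr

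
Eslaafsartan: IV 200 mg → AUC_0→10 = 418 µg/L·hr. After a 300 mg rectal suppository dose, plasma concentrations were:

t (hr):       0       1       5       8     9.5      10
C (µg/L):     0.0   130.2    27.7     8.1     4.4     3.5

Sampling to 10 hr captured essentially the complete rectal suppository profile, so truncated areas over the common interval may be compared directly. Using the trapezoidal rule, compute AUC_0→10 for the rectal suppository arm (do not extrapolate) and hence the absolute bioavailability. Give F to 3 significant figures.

F = 0.711

Trapezoidal AUC_0→10 (rectal suppository):
  [0→1]: (0.0+130.2)/2 × 1 = 65.1
  [1→5]: (130.2+27.7)/2 × 4 = 315.8
  [5→8]: (27.7+8.1)/2 × 3 = 53.7
  [8→9.5]: (8.1+4.4)/2 × 1.5 = 9.375
  [9.5→10]: (4.4+3.5)/2 × 0.5 = 1.975
  Sum = 445.95 µg/L·hr
F = (AUC_ev/D_ev)/(AUC_iv/D_iv) = (445.95/300)/(418/200) = 1.4865/2.09 = 0.7112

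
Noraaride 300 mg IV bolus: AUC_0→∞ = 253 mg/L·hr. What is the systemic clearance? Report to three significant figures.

CL = Dose_iv / AUC_0→∞
   = 300 / 253 = 1.18577 L/hr

CL = 1.19 L/hr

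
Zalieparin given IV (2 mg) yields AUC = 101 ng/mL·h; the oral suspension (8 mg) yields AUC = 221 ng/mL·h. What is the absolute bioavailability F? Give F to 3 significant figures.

F = (AUC_ev / D_ev) / (AUC_iv / D_iv)
  = (221/8) / (101/2)
  = 27.625 / 50.5 = 0.5470

F = 0.547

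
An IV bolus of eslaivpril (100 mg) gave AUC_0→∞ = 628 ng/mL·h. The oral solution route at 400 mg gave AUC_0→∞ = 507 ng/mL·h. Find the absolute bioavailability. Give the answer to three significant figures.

F = (AUC_ev / D_ev) / (AUC_iv / D_iv)
  = (507/400) / (628/100)
  = 1.2675 / 6.28 = 0.2018

F = 0.202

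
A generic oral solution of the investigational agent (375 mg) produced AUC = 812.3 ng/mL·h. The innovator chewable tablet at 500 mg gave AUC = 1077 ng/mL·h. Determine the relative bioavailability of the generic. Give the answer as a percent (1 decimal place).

F_rel = 100.6%

F_rel = (AUC_test/D_test) / (AUC_ref/D_ref)
      = (812.3/375) / (1077/500)
      = 2.16613 / 2.154 = 1.0056 = 100.56%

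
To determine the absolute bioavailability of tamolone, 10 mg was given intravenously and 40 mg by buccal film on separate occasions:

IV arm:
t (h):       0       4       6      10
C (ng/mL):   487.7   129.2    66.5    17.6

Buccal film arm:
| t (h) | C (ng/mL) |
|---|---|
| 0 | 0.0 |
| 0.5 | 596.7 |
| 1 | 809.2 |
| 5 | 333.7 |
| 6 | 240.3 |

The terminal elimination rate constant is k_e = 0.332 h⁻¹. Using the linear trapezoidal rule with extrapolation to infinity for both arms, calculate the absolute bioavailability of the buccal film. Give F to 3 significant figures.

Trapezoidal AUC_0→10 (IV):
  [0→4]: (487.7+129.2)/2 × 4 = 1233.8
  [4→6]: (129.2+66.5)/2 × 2 = 195.7
  [6→10]: (66.5+17.6)/2 × 4 = 168.2
  Sum = 1597.7 ng/mL·h
IV tail: 17.6/0.332 = 53.012; AUC_iv,0→∞ = 1597.7 + 53.012 = 1650.712 ng/mL·h
Trapezoidal AUC_0→6 (buccal film):
  [0→0.5]: (0.0+596.7)/2 × 0.5 = 149.175
  [0.5→1]: (596.7+809.2)/2 × 0.5 = 351.475
  [1→5]: (809.2+333.7)/2 × 4 = 2285.8
  [5→6]: (333.7+240.3)/2 × 1 = 287.0
  Sum = 3073.45 ng/mL·h
buccal film tail: 240.3/0.332 = 723.795; AUC_ev,0→∞ = 3073.45 + 723.795 = 3797.245 ng/mL·h
F = (AUC_ev/D_ev)/(AUC_iv/D_iv) = (3797.245/40)/(1650.712/10) = 94.931125/165.0712 = 0.5751

F = 0.575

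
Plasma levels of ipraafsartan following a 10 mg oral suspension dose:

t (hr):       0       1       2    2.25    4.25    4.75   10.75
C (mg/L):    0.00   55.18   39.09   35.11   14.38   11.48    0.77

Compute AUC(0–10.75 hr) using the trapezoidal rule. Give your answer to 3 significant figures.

Trapezoidal AUC_0→10.75:
  [0→1]: (0.00+55.18)/2 × 1 = 27.59
  [1→2]: (55.18+39.09)/2 × 1 = 47.135
  [2→2.25]: (39.09+35.11)/2 × 0.25 = 9.275
  [2.25→4.25]: (35.11+14.38)/2 × 2 = 49.49
  [4.25→4.75]: (14.38+11.48)/2 × 0.5 = 6.465
  [4.75→10.75]: (11.48+0.77)/2 × 6 = 36.75
  Sum = 176.705 mg/L·hr

AUC = 177 mg/L·hr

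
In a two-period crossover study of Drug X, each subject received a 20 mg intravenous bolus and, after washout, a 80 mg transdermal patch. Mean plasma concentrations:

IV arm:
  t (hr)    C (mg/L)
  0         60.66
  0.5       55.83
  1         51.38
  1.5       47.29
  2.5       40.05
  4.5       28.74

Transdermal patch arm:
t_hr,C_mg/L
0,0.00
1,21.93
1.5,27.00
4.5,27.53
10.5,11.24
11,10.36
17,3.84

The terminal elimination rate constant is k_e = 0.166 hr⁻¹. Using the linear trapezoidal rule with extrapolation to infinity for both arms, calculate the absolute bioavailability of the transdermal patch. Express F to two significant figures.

Trapezoidal AUC_0→4.5 (IV):
  [0→0.5]: (60.66+55.83)/2 × 0.5 = 29.1225
  [0.5→1]: (55.83+51.38)/2 × 0.5 = 26.8025
  [1→1.5]: (51.38+47.29)/2 × 0.5 = 24.6675
  [1.5→2.5]: (47.29+40.05)/2 × 1 = 43.67
  [2.5→4.5]: (40.05+28.74)/2 × 2 = 68.79
  Sum = 193.0525 mg/L·hr
IV tail: 28.74/0.166 = 173.133; AUC_iv,0→∞ = 193.0525 + 173.133 = 366.1855 mg/L·hr
Trapezoidal AUC_0→17 (transdermal patch):
  [0→1]: (0.00+21.93)/2 × 1 = 10.965
  [1→1.5]: (21.93+27.00)/2 × 0.5 = 12.2325
  [1.5→4.5]: (27.00+27.53)/2 × 3 = 81.795
  [4.5→10.5]: (27.53+11.24)/2 × 6 = 116.31
  [10.5→11]: (11.24+10.36)/2 × 0.5 = 5.4
  [11→17]: (10.36+3.84)/2 × 6 = 42.6
  Sum = 269.3025 mg/L·hr
transdermal patch tail: 3.84/0.166 = 23.133; AUC_ev,0→∞ = 269.3025 + 23.133 = 292.4355 mg/L·hr
F = (AUC_ev/D_ev)/(AUC_iv/D_iv) = (292.4355/80)/(366.1855/20) = 3.65544/18.309275 = 0.1996

F = 0.20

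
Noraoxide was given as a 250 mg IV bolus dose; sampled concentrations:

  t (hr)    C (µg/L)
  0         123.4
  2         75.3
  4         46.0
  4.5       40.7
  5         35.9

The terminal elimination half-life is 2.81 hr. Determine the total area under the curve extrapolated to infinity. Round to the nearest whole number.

Trapezoidal AUC_0→5:
  [0→2]: (123.4+75.3)/2 × 2 = 198.7
  [2→4]: (75.3+46.0)/2 × 2 = 121.3
  [4→4.5]: (46.0+40.7)/2 × 0.5 = 21.675
  [4.5→5]: (40.7+35.9)/2 × 0.5 = 19.15
  Sum = 360.825 µg/L·hr
k_e = ln2 / t½ = 0.693147 / 2.81 = 0.2467 hr^-1
Extrapolated tail: C_last / k_e = 35.9 / 0.2467 = 145.521
AUC_0→∞ = 360.825 + 145.521 = 506.346 µg/L·hr

AUC = 506 µg/L·hr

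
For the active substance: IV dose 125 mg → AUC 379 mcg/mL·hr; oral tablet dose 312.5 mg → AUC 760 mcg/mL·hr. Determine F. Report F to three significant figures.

F = 0.802

F = (AUC_ev / D_ev) / (AUC_iv / D_iv)
  = (760/312.5) / (379/125)
  = 2.432 / 3.032 = 0.8021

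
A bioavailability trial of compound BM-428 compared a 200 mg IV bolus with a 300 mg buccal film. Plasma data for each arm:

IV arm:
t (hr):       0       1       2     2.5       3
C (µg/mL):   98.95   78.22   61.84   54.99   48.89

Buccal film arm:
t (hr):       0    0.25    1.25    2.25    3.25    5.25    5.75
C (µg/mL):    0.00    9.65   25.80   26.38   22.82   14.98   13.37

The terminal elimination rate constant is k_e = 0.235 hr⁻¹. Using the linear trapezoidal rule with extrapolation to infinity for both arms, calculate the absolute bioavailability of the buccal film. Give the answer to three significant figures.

Trapezoidal AUC_0→3 (IV):
  [0→1]: (98.95+78.22)/2 × 1 = 88.585
  [1→2]: (78.22+61.84)/2 × 1 = 70.03
  [2→2.5]: (61.84+54.99)/2 × 0.5 = 29.2075
  [2.5→3]: (54.99+48.89)/2 × 0.5 = 25.97
  Sum = 213.7925 µg/mL·hr
IV tail: 48.89/0.235 = 208.043; AUC_iv,0→∞ = 213.7925 + 208.043 = 421.8355 µg/mL·hr
Trapezoidal AUC_0→5.75 (buccal film):
  [0→0.25]: (0.00+9.65)/2 × 0.25 = 1.20625
  [0.25→1.25]: (9.65+25.80)/2 × 1 = 17.725
  [1.25→2.25]: (25.80+26.38)/2 × 1 = 26.09
  [2.25→3.25]: (26.38+22.82)/2 × 1 = 24.6
  [3.25→5.25]: (22.82+14.98)/2 × 2 = 37.8
  [5.25→5.75]: (14.98+13.37)/2 × 0.5 = 7.0875
  Sum = 114.50875 µg/mL·hr
buccal film tail: 13.37/0.235 = 56.894; AUC_ev,0→∞ = 114.50875 + 56.894 = 171.40275 µg/mL·hr
F = (AUC_ev/D_ev)/(AUC_iv/D_iv) = (171.40275/300)/(421.8355/200) = 0.5713425/2.1091775 = 0.2709

F = 0.271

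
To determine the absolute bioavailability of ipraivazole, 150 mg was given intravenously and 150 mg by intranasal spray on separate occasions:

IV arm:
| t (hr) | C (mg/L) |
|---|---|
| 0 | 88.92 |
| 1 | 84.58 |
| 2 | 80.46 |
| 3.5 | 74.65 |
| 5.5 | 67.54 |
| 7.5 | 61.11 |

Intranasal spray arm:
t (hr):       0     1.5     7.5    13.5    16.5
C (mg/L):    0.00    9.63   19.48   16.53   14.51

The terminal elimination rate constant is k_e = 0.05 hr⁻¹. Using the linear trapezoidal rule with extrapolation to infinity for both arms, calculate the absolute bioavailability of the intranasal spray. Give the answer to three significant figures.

F = 0.303

Trapezoidal AUC_0→7.5 (IV):
  [0→1]: (88.92+84.58)/2 × 1 = 86.75
  [1→2]: (84.58+80.46)/2 × 1 = 82.52
  [2→3.5]: (80.46+74.65)/2 × 1.5 = 116.3325
  [3.5→5.5]: (74.65+67.54)/2 × 2 = 142.19
  [5.5→7.5]: (67.54+61.11)/2 × 2 = 128.65
  Sum = 556.4425 mg/L·hr
IV tail: 61.11/0.05 = 1222.200; AUC_iv,0→∞ = 556.4425 + 1222.200 = 1778.6425 mg/L·hr
Trapezoidal AUC_0→16.5 (intranasal spray):
  [0→1.5]: (0.00+9.63)/2 × 1.5 = 7.2225
  [1.5→7.5]: (9.63+19.48)/2 × 6 = 87.33
  [7.5→13.5]: (19.48+16.53)/2 × 6 = 108.03
  [13.5→16.5]: (16.53+14.51)/2 × 3 = 46.56
  Sum = 249.1425 mg/L·hr
intranasal spray tail: 14.51/0.05 = 290.200; AUC_ev,0→∞ = 249.1425 + 290.200 = 539.3425 mg/L·hr
F = (AUC_ev/D_ev)/(AUC_iv/D_iv) = (539.3425/150)/(1778.6425/150) = 3.59562/11.8576 = 0.3032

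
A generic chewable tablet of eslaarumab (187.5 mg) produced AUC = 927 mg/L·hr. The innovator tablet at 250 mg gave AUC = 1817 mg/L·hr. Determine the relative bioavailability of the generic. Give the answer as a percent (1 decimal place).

F_rel = 68.0%

F_rel = (AUC_test/D_test) / (AUC_ref/D_ref)
      = (927/187.5) / (1817/250)
      = 4.944 / 7.268 = 0.6802 = 68.02%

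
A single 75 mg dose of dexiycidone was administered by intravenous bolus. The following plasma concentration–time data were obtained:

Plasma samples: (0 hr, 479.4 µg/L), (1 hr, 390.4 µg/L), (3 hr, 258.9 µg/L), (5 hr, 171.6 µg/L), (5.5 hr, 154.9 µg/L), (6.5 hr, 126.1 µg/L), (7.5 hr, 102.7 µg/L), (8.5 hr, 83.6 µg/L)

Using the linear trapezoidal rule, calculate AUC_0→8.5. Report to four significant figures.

Trapezoidal AUC_0→8.5:
  [0→1]: (479.4+390.4)/2 × 1 = 434.9
  [1→3]: (390.4+258.9)/2 × 2 = 649.3
  [3→5]: (258.9+171.6)/2 × 2 = 430.5
  [5→5.5]: (171.6+154.9)/2 × 0.5 = 81.625
  [5.5→6.5]: (154.9+126.1)/2 × 1 = 140.5
  [6.5→7.5]: (126.1+102.7)/2 × 1 = 114.4
  [7.5→8.5]: (102.7+83.6)/2 × 1 = 93.15
  Sum = 1944.375 µg/L·hr

AUC = 1944 µg/L·hr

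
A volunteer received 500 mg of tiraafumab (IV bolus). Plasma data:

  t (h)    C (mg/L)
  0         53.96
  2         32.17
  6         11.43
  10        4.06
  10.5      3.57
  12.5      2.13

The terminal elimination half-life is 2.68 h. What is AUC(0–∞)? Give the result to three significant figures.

AUC = 220 mg/L·h

Trapezoidal AUC_0→12.5:
  [0→2]: (53.96+32.17)/2 × 2 = 86.13
  [2→6]: (32.17+11.43)/2 × 4 = 87.2
  [6→10]: (11.43+4.06)/2 × 4 = 30.98
  [10→10.5]: (4.06+3.57)/2 × 0.5 = 1.9075
  [10.5→12.5]: (3.57+2.13)/2 × 2 = 5.7
  Sum = 211.9175 mg/L·h
k_e = ln2 / t½ = 0.693147 / 2.68 = 0.2586 h^-1
Extrapolated tail: C_last / k_e = 2.13 / 0.2586 = 8.237
AUC_0→∞ = 211.9175 + 8.237 = 220.1545 mg/L·h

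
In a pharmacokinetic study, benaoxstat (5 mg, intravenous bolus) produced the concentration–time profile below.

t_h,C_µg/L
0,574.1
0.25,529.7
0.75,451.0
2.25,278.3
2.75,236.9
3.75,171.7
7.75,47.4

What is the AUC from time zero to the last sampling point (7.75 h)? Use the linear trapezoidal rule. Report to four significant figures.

Trapezoidal AUC_0→7.75:
  [0→0.25]: (574.1+529.7)/2 × 0.25 = 137.975
  [0.25→0.75]: (529.7+451.0)/2 × 0.5 = 245.175
  [0.75→2.25]: (451.0+278.3)/2 × 1.5 = 546.975
  [2.25→2.75]: (278.3+236.9)/2 × 0.5 = 128.8
  [2.75→3.75]: (236.9+171.7)/2 × 1 = 204.3
  [3.75→7.75]: (171.7+47.4)/2 × 4 = 438.2
  Sum = 1701.425 µg/L·h

AUC = 1701 µg/L·h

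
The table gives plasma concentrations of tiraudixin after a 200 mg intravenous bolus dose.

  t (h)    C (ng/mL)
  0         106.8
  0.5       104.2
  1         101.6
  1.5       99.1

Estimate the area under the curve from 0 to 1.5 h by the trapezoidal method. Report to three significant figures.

Trapezoidal AUC_0→1.5:
  [0→0.5]: (106.8+104.2)/2 × 0.5 = 52.75
  [0.5→1]: (104.2+101.6)/2 × 0.5 = 51.45
  [1→1.5]: (101.6+99.1)/2 × 0.5 = 50.175
  Sum = 154.375 ng/mL·h

AUC = 154 ng/mL·h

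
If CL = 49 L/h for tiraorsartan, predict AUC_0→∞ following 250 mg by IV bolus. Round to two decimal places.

AUC = 5.10 mg/L·h

AUC_0→∞ = Dose_iv / CL
        = 250 / 49 = 5.10204 mg/L·h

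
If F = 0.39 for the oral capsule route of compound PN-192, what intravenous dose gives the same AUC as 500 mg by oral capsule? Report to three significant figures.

D_iv = 195 mg

Systemic exposure from an extravascular dose = F × D_ev, so the equivalent IV dose is F × D_ev.
D_iv = F × D_ev = 0.39 × 500 = 195 mg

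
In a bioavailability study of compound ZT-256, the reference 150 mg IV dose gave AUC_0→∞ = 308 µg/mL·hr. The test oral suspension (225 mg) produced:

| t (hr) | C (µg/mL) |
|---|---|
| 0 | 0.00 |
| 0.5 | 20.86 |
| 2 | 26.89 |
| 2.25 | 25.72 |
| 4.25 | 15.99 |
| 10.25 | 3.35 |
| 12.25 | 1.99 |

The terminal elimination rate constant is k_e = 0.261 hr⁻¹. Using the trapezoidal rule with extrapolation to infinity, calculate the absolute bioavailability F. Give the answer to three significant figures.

F = 0.347

Trapezoidal AUC_0→12.25 (oral suspension):
  [0→0.5]: (0.00+20.86)/2 × 0.5 = 5.215
  [0.5→2]: (20.86+26.89)/2 × 1.5 = 35.8125
  [2→2.25]: (26.89+25.72)/2 × 0.25 = 6.57625
  [2.25→4.25]: (25.72+15.99)/2 × 2 = 41.71
  [4.25→10.25]: (15.99+3.35)/2 × 6 = 58.02
  [10.25→12.25]: (3.35+1.99)/2 × 2 = 5.34
  Sum = 152.67375 µg/mL·hr
Tail: C_last/k_e = 1.99/0.261 = 7.625
AUC_0→∞ (oral suspension) = 152.67375 + 7.625 = 160.29875 µg/mL·hr
F = (AUC_ev/D_ev)/(AUC_iv/D_iv) = (160.29875/225)/(308/150) = 0.712439/2.05333 = 0.3470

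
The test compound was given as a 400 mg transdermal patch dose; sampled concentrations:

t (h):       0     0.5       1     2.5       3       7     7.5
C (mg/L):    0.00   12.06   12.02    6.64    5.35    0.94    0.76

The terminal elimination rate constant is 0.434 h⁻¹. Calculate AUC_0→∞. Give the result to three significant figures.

Trapezoidal AUC_0→7.5:
  [0→0.5]: (0.00+12.06)/2 × 0.5 = 3.015
  [0.5→1]: (12.06+12.02)/2 × 0.5 = 6.02
  [1→2.5]: (12.02+6.64)/2 × 1.5 = 13.995
  [2.5→3]: (6.64+5.35)/2 × 0.5 = 2.9975
  [3→7]: (5.35+0.94)/2 × 4 = 12.58
  [7→7.5]: (0.94+0.76)/2 × 0.5 = 0.425
  Sum = 39.0325 mg/L·h
Extrapolated tail: C_last / k_e = 0.76 / 0.434 = 1.751
AUC_0→∞ = 39.0325 + 1.751 = 40.7835 mg/L·h

AUC = 40.8 mg/L·h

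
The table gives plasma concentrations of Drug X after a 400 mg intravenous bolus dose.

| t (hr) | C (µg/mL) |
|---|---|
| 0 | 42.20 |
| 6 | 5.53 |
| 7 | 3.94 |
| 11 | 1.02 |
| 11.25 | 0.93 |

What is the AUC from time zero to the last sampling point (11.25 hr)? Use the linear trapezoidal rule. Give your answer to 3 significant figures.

Trapezoidal AUC_0→11.25:
  [0→6]: (42.20+5.53)/2 × 6 = 143.19
  [6→7]: (5.53+3.94)/2 × 1 = 4.735
  [7→11]: (3.94+1.02)/2 × 4 = 9.92
  [11→11.25]: (1.02+0.93)/2 × 0.25 = 0.24375
  Sum = 158.08875 µg/mL·hr

AUC = 158 µg/mL·hr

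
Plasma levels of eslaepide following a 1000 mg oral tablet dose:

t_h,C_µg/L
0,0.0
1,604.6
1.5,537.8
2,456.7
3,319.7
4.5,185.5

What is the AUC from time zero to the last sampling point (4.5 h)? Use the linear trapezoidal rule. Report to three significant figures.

Trapezoidal AUC_0→4.5:
  [0→1]: (0.0+604.6)/2 × 1 = 302.3
  [1→1.5]: (604.6+537.8)/2 × 0.5 = 285.6
  [1.5→2]: (537.8+456.7)/2 × 0.5 = 248.625
  [2→3]: (456.7+319.7)/2 × 1 = 388.2
  [3→4.5]: (319.7+185.5)/2 × 1.5 = 378.9
  Sum = 1603.625 µg/L·h

AUC = 1600 µg/L·h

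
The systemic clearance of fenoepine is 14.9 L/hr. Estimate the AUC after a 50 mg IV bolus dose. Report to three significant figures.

AUC_0→∞ = Dose_iv / CL
        = 50 / 14.9 = 3.3557 mg/L·hr

AUC = 3.36 mg/L·hr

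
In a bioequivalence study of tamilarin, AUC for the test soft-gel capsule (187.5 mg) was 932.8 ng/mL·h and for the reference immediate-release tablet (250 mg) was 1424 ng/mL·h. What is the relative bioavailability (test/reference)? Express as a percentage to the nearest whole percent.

F_rel = 87%

F_rel = (AUC_test/D_test) / (AUC_ref/D_ref)
      = (932.8/187.5) / (1424/250)
      = 4.97493 / 5.696 = 0.8734 = 87.34%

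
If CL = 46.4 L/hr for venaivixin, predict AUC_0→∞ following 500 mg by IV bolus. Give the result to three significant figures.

AUC = 10.8 mg/L·hr

AUC_0→∞ = Dose_iv / CL
        = 500 / 46.4 = 10.7759 mg/L·hr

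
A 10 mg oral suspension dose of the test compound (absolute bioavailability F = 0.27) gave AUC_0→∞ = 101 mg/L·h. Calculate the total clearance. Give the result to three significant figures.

CL = 0.0267 L/h

CL = F × Dose / AUC_0→∞
   = 0.27 × 10 / 101 = 0.0267327 L/h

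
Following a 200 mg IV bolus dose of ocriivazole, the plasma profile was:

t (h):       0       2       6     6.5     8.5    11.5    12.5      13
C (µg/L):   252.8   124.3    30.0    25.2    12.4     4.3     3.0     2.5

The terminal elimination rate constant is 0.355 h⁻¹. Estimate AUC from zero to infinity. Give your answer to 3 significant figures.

Trapezoidal AUC_0→13:
  [0→2]: (252.8+124.3)/2 × 2 = 377.1
  [2→6]: (124.3+30.0)/2 × 4 = 308.6
  [6→6.5]: (30.0+25.2)/2 × 0.5 = 13.8
  [6.5→8.5]: (25.2+12.4)/2 × 2 = 37.6
  [8.5→11.5]: (12.4+4.3)/2 × 3 = 25.05
  [11.5→12.5]: (4.3+3.0)/2 × 1 = 3.65
  [12.5→13]: (3.0+2.5)/2 × 0.5 = 1.375
  Sum = 767.175 µg/L·h
Extrapolated tail: C_last / k_e = 2.5 / 0.355 = 7.042
AUC_0→∞ = 767.175 + 7.042 = 774.217 µg/L·h

AUC = 774 µg/L·h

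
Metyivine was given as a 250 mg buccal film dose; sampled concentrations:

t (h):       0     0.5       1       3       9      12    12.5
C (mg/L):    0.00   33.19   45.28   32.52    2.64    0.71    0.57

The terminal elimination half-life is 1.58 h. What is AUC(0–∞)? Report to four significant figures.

Trapezoidal AUC_0→12.5:
  [0→0.5]: (0.00+33.19)/2 × 0.5 = 8.2975
  [0.5→1]: (33.19+45.28)/2 × 0.5 = 19.6175
  [1→3]: (45.28+32.52)/2 × 2 = 77.8
  [3→9]: (32.52+2.64)/2 × 6 = 105.48
  [9→12]: (2.64+0.71)/2 × 3 = 5.025
  [12→12.5]: (0.71+0.57)/2 × 0.5 = 0.32
  Sum = 216.54 mg/L·h
k_e = ln2 / t½ = 0.693147 / 1.58 = 0.4387 h^-1
Extrapolated tail: C_last / k_e = 0.57 / 0.4387 = 1.299
AUC_0→∞ = 216.54 + 1.299 = 217.839 mg/L·h

AUC = 217.8 mg/L·h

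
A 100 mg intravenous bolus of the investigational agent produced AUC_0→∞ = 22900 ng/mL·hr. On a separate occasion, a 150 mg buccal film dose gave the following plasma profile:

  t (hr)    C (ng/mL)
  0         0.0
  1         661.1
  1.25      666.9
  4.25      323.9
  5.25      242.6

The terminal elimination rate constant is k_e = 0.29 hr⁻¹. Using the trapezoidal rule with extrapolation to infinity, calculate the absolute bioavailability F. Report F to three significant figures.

F = 0.0903

Trapezoidal AUC_0→5.25 (buccal film):
  [0→1]: (0.0+661.1)/2 × 1 = 330.55
  [1→1.25]: (661.1+666.9)/2 × 0.25 = 166.0
  [1.25→4.25]: (666.9+323.9)/2 × 3 = 1486.2
  [4.25→5.25]: (323.9+242.6)/2 × 1 = 283.25
  Sum = 2266.0 ng/mL·hr
Tail: C_last/k_e = 242.6/0.29 = 836.552
AUC_0→∞ (buccal film) = 2266.0 + 836.552 = 3102.552 ng/mL·hr
F = (AUC_ev/D_ev)/(AUC_iv/D_iv) = (3102.552/150)/(22900/100) = 20.68368/229 = 0.0903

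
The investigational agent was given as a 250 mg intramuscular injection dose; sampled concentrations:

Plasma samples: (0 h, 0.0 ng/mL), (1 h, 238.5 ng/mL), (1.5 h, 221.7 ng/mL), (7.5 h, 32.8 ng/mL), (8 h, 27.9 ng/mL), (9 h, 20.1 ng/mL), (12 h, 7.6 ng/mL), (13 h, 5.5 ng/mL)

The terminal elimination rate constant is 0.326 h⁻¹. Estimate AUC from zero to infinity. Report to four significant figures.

AUC = 1102 ng/mL·h

Trapezoidal AUC_0→13:
  [0→1]: (0.0+238.5)/2 × 1 = 119.25
  [1→1.5]: (238.5+221.7)/2 × 0.5 = 115.05
  [1.5→7.5]: (221.7+32.8)/2 × 6 = 763.5
  [7.5→8]: (32.8+27.9)/2 × 0.5 = 15.175
  [8→9]: (27.9+20.1)/2 × 1 = 24.0
  [9→12]: (20.1+7.6)/2 × 3 = 41.55
  [12→13]: (7.6+5.5)/2 × 1 = 6.55
  Sum = 1085.075 ng/mL·h
Extrapolated tail: C_last / k_e = 5.5 / 0.326 = 16.871
AUC_0→∞ = 1085.075 + 16.871 = 1101.946 ng/mL·h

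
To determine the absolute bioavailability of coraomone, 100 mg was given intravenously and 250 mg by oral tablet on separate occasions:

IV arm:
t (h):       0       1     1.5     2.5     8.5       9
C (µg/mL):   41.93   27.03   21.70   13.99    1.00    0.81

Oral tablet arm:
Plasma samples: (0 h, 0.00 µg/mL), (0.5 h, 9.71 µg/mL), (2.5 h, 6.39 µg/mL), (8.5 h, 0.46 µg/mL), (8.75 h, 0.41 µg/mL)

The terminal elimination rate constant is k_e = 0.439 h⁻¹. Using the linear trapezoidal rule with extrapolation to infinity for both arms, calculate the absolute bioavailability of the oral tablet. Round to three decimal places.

Trapezoidal AUC_0→9 (IV):
  [0→1]: (41.93+27.03)/2 × 1 = 34.48
  [1→1.5]: (27.03+21.70)/2 × 0.5 = 12.1825
  [1.5→2.5]: (21.70+13.99)/2 × 1 = 17.845
  [2.5→8.5]: (13.99+1.00)/2 × 6 = 44.97
  [8.5→9]: (1.00+0.81)/2 × 0.5 = 0.4525
  Sum = 109.93 µg/mL·h
IV tail: 0.81/0.439 = 1.845; AUC_iv,0→∞ = 109.93 + 1.845 = 111.775 µg/mL·h
Trapezoidal AUC_0→8.75 (oral tablet):
  [0→0.5]: (0.00+9.71)/2 × 0.5 = 2.4275
  [0.5→2.5]: (9.71+6.39)/2 × 2 = 16.1
  [2.5→8.5]: (6.39+0.46)/2 × 6 = 20.55
  [8.5→8.75]: (0.46+0.41)/2 × 0.25 = 0.10875
  Sum = 39.18625 µg/mL·h
oral tablet tail: 0.41/0.439 = 0.934; AUC_ev,0→∞ = 39.18625 + 0.934 = 40.12025 µg/mL·h
F = (AUC_ev/D_ev)/(AUC_iv/D_iv) = (40.12025/250)/(111.775/100) = 0.160481/1.11775 = 0.1436

F = 0.144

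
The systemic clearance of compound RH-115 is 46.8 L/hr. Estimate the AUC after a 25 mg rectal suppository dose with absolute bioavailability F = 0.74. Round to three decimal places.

AUC_0→∞ = F × Dose / CL
        = 0.74 × 25 / 46.8 = 0.395299 mg/L·hr

AUC = 0.395 mg/L·hr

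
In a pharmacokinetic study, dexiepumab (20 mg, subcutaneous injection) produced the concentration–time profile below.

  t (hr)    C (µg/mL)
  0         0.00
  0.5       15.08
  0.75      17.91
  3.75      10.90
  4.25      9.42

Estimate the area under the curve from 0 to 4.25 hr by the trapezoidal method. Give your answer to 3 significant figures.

Trapezoidal AUC_0→4.25:
  [0→0.5]: (0.00+15.08)/2 × 0.5 = 3.77
  [0.5→0.75]: (15.08+17.91)/2 × 0.25 = 4.12375
  [0.75→3.75]: (17.91+10.90)/2 × 3 = 43.215
  [3.75→4.25]: (10.90+9.42)/2 × 0.5 = 5.08
  Sum = 56.18875 µg/mL·hr

AUC = 56.2 µg/mL·hr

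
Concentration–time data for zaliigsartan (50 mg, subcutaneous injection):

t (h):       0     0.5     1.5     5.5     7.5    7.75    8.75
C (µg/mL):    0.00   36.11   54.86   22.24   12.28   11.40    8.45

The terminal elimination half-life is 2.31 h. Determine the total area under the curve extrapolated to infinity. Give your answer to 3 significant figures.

Trapezoidal AUC_0→8.75:
  [0→0.5]: (0.00+36.11)/2 × 0.5 = 9.0275
  [0.5→1.5]: (36.11+54.86)/2 × 1 = 45.485
  [1.5→5.5]: (54.86+22.24)/2 × 4 = 154.2
  [5.5→7.5]: (22.24+12.28)/2 × 2 = 34.52
  [7.5→7.75]: (12.28+11.40)/2 × 0.25 = 2.96
  [7.75→8.75]: (11.40+8.45)/2 × 1 = 9.925
  Sum = 256.1175 µg/mL·h
k_e = ln2 / t½ = 0.693147 / 2.31 = 0.3001 h^-1
Extrapolated tail: C_last / k_e = 8.45 / 0.3001 = 28.157
AUC_0→∞ = 256.1175 + 28.157 = 284.2745 µg/mL·h

AUC = 284 µg/mL·h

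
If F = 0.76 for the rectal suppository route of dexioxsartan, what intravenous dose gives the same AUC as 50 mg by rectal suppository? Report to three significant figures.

D_iv = 38.0 mg

Systemic exposure from an extravascular dose = F × D_ev, so the equivalent IV dose is F × D_ev.
D_iv = F × D_ev = 0.76 × 50 = 38 mg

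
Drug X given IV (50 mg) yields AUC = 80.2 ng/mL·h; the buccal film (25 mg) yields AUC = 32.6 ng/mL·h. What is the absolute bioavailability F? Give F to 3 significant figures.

F = (AUC_ev / D_ev) / (AUC_iv / D_iv)
  = (32.6/25) / (80.2/50)
  = 1.304 / 1.604 = 0.8130

F = 0.813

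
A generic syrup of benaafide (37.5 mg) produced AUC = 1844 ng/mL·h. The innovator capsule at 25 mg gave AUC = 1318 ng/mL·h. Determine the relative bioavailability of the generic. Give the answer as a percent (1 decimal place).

F_rel = (AUC_test/D_test) / (AUC_ref/D_ref)
      = (1844/37.5) / (1318/25)
      = 49.1733 / 52.72 = 0.9327 = 93.27%

F_rel = 93.3%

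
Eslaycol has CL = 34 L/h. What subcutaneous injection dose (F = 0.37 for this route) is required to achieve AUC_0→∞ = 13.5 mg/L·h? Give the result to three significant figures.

Dose = CL × AUC_0→∞ / F
     = 34 × 13.5 / 0.37 = 1240.54 mg

Dose = 1240 mg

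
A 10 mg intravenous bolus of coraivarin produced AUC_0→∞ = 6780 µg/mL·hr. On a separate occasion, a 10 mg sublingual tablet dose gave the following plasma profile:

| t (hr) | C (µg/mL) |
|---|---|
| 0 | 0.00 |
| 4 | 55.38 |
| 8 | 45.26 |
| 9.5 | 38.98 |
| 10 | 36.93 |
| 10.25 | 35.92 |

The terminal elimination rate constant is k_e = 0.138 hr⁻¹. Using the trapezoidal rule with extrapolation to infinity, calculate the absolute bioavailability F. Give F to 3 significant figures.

Trapezoidal AUC_0→10.25 (sublingual tablet):
  [0→4]: (0.00+55.38)/2 × 4 = 110.76
  [4→8]: (55.38+45.26)/2 × 4 = 201.28
  [8→9.5]: (45.26+38.98)/2 × 1.5 = 63.18
  [9.5→10]: (38.98+36.93)/2 × 0.5 = 18.9775
  [10→10.25]: (36.93+35.92)/2 × 0.25 = 9.10625
  Sum = 403.30375 µg/mL·hr
Tail: C_last/k_e = 35.92/0.138 = 260.290
AUC_0→∞ (sublingual tablet) = 403.30375 + 260.290 = 663.59375 µg/mL·hr
F = (AUC_ev/D_ev)/(AUC_iv/D_iv) = (663.59375/10)/(6780/10) = 66.359375/678 = 0.0979

F = 0.0979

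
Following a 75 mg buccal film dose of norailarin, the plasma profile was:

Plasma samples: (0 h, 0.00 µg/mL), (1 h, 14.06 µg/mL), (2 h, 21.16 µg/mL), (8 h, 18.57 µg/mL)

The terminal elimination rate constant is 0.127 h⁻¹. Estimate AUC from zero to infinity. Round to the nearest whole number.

Trapezoidal AUC_0→8:
  [0→1]: (0.00+14.06)/2 × 1 = 7.03
  [1→2]: (14.06+21.16)/2 × 1 = 17.61
  [2→8]: (21.16+18.57)/2 × 6 = 119.19
  Sum = 143.83 µg/mL·h
Extrapolated tail: C_last / k_e = 18.57 / 0.127 = 146.220
AUC_0→∞ = 143.83 + 146.220 = 290.05 µg/mL·h

AUC = 290 µg/mL·h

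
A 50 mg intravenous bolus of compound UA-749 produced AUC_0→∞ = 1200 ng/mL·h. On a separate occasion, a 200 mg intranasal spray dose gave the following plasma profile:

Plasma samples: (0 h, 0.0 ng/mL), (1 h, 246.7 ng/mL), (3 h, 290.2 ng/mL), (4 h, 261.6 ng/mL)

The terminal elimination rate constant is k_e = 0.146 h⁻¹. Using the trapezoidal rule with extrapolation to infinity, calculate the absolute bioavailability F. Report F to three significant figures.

F = 0.568

Trapezoidal AUC_0→4 (intranasal spray):
  [0→1]: (0.0+246.7)/2 × 1 = 123.35
  [1→3]: (246.7+290.2)/2 × 2 = 536.9
  [3→4]: (290.2+261.6)/2 × 1 = 275.9
  Sum = 936.15 ng/mL·h
Tail: C_last/k_e = 261.6/0.146 = 1791.781
AUC_0→∞ (intranasal spray) = 936.15 + 1791.781 = 2727.931 ng/mL·h
F = (AUC_ev/D_ev)/(AUC_iv/D_iv) = (2727.931/200)/(1200/50) = 13.639655/24 = 0.5683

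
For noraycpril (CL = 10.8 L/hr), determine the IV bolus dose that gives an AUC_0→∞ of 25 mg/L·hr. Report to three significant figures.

Dose_iv = CL × AUC_0→∞
     = 10.8 × 25 = 270 mg

Dose = 270 mg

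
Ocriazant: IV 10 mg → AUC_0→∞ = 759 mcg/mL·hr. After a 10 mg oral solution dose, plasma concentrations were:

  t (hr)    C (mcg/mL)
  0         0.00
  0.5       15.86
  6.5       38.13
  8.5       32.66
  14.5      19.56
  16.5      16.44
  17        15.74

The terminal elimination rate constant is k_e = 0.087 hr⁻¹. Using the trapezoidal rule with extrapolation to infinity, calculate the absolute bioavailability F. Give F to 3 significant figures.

Trapezoidal AUC_0→17 (oral solution):
  [0→0.5]: (0.00+15.86)/2 × 0.5 = 3.965
  [0.5→6.5]: (15.86+38.13)/2 × 6 = 161.97
  [6.5→8.5]: (38.13+32.66)/2 × 2 = 70.79
  [8.5→14.5]: (32.66+19.56)/2 × 6 = 156.66
  [14.5→16.5]: (19.56+16.44)/2 × 2 = 36.0
  [16.5→17]: (16.44+15.74)/2 × 0.5 = 8.045
  Sum = 437.43 mcg/mL·hr
Tail: C_last/k_e = 15.74/0.087 = 180.920
AUC_0→∞ (oral solution) = 437.43 + 180.920 = 618.35 mcg/mL·hr
F = (AUC_ev/D_ev)/(AUC_iv/D_iv) = (618.35/10)/(759/10) = 61.835/75.9 = 0.8147

F = 0.815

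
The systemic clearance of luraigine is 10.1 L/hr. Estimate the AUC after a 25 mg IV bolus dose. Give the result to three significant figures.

AUC = 2.48 mg/L·hr

AUC_0→∞ = Dose_iv / CL
        = 25 / 10.1 = 2.47525 mg/L·hr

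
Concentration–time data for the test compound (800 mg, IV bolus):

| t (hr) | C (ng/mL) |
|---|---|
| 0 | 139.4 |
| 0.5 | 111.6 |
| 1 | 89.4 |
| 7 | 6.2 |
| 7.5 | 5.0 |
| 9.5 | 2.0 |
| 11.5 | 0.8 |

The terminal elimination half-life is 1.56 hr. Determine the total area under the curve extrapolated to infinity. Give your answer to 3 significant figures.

Trapezoidal AUC_0→11.5:
  [0→0.5]: (139.4+111.6)/2 × 0.5 = 62.75
  [0.5→1]: (111.6+89.4)/2 × 0.5 = 50.25
  [1→7]: (89.4+6.2)/2 × 6 = 286.8
  [7→7.5]: (6.2+5.0)/2 × 0.5 = 2.8
  [7.5→9.5]: (5.0+2.0)/2 × 2 = 7.0
  [9.5→11.5]: (2.0+0.8)/2 × 2 = 2.8
  Sum = 412.4 ng/mL·hr
k_e = ln2 / t½ = 0.693147 / 1.56 = 0.4443 hr^-1
Extrapolated tail: C_last / k_e = 0.8 / 0.4443 = 1.801
AUC_0→∞ = 412.4 + 1.801 = 414.201 ng/mL·hr

AUC = 414 ng/mL·hr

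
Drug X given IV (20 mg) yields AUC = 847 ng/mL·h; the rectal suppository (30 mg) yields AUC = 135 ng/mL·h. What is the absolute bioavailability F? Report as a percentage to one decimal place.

F = (AUC_ev / D_ev) / (AUC_iv / D_iv)
  = (135/30) / (847/20)
  = 4.5 / 42.35 = 0.1063
  = 10.63%

F = 10.6%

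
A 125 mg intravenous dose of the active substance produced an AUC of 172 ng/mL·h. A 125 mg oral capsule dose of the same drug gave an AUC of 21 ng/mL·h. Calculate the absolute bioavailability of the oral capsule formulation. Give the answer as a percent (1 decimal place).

F = 12.2%

F = (AUC_ev / D_ev) / (AUC_iv / D_iv)
  = (21/125) / (172/125)
  = 0.168 / 1.376 = 0.1221
  = 12.21%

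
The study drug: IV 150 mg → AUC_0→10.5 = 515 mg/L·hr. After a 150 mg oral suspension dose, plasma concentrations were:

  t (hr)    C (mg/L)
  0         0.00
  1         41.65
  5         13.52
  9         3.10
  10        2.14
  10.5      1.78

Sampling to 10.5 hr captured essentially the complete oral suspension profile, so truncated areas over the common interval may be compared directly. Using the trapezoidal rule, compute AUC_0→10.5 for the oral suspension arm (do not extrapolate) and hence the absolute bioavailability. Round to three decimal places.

Trapezoidal AUC_0→10.5 (oral suspension):
  [0→1]: (0.00+41.65)/2 × 1 = 20.825
  [1→5]: (41.65+13.52)/2 × 4 = 110.34
  [5→9]: (13.52+3.10)/2 × 4 = 33.24
  [9→10]: (3.10+2.14)/2 × 1 = 2.62
  [10→10.5]: (2.14+1.78)/2 × 0.5 = 0.98
  Sum = 168.005 mg/L·hr
F = (AUC_ev/D_ev)/(AUC_iv/D_iv) = (168.005/150)/(515/150) = 1.12003/3.43333 = 0.3262

F = 0.326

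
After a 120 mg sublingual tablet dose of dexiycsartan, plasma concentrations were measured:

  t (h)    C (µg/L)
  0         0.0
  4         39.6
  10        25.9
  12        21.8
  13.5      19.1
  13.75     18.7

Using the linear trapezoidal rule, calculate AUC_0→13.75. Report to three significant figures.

AUC = 359 µg/L·h

Trapezoidal AUC_0→13.75:
  [0→4]: (0.0+39.6)/2 × 4 = 79.2
  [4→10]: (39.6+25.9)/2 × 6 = 196.5
  [10→12]: (25.9+21.8)/2 × 2 = 47.7
  [12→13.5]: (21.8+19.1)/2 × 1.5 = 30.675
  [13.5→13.75]: (19.1+18.7)/2 × 0.25 = 4.725
  Sum = 358.8 µg/L·h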